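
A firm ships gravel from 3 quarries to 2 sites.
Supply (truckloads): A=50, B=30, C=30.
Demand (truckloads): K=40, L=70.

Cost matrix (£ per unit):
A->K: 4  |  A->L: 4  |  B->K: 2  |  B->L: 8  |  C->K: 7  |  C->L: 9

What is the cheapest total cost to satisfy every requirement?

510

An optimal shipping plan:
  A→L: 50 truckloads
  B→K: 30 truckloads
  C→K: 10 truckloads
  C→L: 20 truckloads
Total cost = £510.
(Supply check: A ships 50; B ships 30; C ships 30.)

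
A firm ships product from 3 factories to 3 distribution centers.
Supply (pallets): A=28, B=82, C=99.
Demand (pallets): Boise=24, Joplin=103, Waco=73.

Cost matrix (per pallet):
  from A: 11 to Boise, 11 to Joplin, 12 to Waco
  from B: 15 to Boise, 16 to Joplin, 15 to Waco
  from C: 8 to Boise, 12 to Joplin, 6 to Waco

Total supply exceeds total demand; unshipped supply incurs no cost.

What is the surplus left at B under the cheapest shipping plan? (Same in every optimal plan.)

An optimal plan:
  A–Joplin: 28 pallets
  B–Joplin: 73 pallets
  C–Boise: 24 pallets
  C–Joplin: 2 pallets
  C–Waco: 73 pallets
Total cost = 2130.
B ships 73 of its 82, leaving 9.

9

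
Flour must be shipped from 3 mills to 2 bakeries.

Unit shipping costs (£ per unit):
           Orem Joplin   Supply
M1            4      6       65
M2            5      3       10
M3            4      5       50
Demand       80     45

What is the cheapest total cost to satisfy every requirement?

525

Optimal allocation:
  M1→Orem: 65 × £4 = £260
  M2→Joplin: 10 × £3 = £30
  M3→Orem: 15 × £4 = £60
  M3→Joplin: 35 × £5 = £175
Total = 260 + 30 + 60 + 175 = £525.
(Supply check: M1 ships 65; M2 ships 10; M3 ships 50.)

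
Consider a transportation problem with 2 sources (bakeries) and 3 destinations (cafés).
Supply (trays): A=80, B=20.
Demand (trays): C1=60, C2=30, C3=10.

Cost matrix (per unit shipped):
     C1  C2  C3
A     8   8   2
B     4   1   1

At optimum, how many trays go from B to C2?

20

Solving gives:
  A to C1: 60 × 8 = 480
  A to C2: 10 × 8 = 80
  A to C3: 10 × 2 = 20
  B to C2: 20 × 1 = 20
Total cost = 600.
So B→C2 carries 20 trays.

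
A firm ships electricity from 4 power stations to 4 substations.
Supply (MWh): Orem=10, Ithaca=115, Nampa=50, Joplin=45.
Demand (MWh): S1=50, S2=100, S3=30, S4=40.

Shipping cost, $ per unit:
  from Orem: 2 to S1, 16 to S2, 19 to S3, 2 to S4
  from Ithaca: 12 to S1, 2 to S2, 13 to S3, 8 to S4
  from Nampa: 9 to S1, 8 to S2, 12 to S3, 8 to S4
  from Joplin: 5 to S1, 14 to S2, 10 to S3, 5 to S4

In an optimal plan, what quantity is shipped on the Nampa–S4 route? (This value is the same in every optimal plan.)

20

Optimal shipments:
  Orem→S1: 5 MWh
  Orem→S4: 5 MWh
  Ithaca→S2: 100 MWh
  Ithaca→S4: 15 MWh
  Nampa→S3: 30 MWh
  Nampa→S4: 20 MWh
  Joplin→S1: 45 MWh
Total cost = $1085.
So Nampa→S4 carries 20 MWh.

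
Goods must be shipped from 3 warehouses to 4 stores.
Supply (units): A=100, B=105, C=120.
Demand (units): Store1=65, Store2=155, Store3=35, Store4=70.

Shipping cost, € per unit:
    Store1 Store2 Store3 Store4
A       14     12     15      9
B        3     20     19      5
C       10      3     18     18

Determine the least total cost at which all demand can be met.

1970

Optimal allocation:
  A→Store2: 35 units
  A→Store3: 35 units
  A→Store4: 30 units
  B→Store1: 65 units
  B→Store4: 40 units
  C→Store2: 120 units
Total cost = €1970.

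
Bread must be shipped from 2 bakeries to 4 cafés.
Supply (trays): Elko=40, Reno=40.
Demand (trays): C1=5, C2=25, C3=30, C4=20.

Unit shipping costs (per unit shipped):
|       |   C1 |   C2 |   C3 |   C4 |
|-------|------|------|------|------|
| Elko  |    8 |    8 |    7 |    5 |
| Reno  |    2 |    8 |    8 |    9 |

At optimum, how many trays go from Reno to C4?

Optimal shipments:
  Elko->C3: 20 × 7 = 140
  Elko->C4: 20 × 5 = 100
  Reno->C1: 5 × 2 = 10
  Reno->C2: 25 × 8 = 200
  Reno->C3: 10 × 8 = 80
Total cost = 530.
The route Reno→C4 is not used.

0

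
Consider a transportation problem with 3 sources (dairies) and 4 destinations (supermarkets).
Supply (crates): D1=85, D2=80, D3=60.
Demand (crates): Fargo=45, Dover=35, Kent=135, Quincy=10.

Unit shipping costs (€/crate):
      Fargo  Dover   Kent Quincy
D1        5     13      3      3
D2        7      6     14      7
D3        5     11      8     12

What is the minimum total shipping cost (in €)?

A cheapest plan:
  D1->Kent: 85 × €3 = €255
  D2->Fargo: 35 × €7 = €245
  D2->Dover: 35 × €6 = €210
  D2->Quincy: 10 × €7 = €70
  D3->Fargo: 10 × €5 = €50
  D3->Kent: 50 × €8 = €400
Total = 255 + 245 + 210 + 70 + 50 + 400 = €1230.

1230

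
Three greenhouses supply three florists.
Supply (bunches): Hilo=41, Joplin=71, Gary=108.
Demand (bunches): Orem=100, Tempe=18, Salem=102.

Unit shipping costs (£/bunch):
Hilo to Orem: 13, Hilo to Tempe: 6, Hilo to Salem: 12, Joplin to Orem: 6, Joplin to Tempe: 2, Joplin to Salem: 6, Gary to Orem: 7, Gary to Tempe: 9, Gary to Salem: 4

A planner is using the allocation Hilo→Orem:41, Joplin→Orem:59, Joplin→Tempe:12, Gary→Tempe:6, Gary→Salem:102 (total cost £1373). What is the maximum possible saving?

Current plan cost = 41·13 + 59·6 + 12·2 + 6·9 + 102·4 = £1373.
Optimal plan:
  Hilo->Orem: 23 × £13 = £299
  Hilo->Tempe: 18 × £6 = £108
  Joplin->Orem: 71 × £6 = £426
  Gary->Orem: 6 × £7 = £42
  Gary->Salem: 102 × £4 = £408
Optimal cost = £1283.
Saving = 1373 − 1283 = £90.

90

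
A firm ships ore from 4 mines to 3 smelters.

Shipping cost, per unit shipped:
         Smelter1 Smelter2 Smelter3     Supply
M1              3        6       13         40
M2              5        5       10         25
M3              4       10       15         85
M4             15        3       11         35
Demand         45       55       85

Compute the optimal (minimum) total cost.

One minimum-cost allocation:
  M1->Smelter2: 20 tons
  M1->Smelter3: 20 tons
  M2->Smelter3: 25 tons
  M3->Smelter1: 45 tons
  M3->Smelter3: 40 tons
  M4->Smelter2: 35 tons
Total cost = 1515.
(Supply check: M1 ships 40; M2 ships 25; M3 ships 85; M4 ships 35.)

1515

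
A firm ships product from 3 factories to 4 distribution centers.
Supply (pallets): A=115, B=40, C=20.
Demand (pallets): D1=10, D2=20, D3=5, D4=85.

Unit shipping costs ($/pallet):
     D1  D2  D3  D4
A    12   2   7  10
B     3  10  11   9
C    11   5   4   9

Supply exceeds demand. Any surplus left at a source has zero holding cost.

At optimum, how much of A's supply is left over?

55

An optimal plan:
  A->D2: 20 × $2 = $40
  A->D4: 40 × $10 = $400
  B->D1: 10 × $3 = $30
  B->D4: 30 × $9 = $270
  C->D3: 5 × $4 = $20
  C->D4: 15 × $9 = $135
Total cost = $895.
A ships 60 of its 115, leaving 55.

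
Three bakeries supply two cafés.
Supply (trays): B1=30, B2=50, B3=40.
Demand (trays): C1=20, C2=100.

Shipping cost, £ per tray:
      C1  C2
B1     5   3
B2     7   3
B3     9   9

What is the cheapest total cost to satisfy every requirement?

An optimal shipping plan:
  B1–C2: 30 × £3 = £90
  B2–C2: 50 × £3 = £150
  B3–C1: 20 × £9 = £180
  B3–C2: 20 × £9 = £180
Total = 90 + 150 + 180 + 180 = £600.

600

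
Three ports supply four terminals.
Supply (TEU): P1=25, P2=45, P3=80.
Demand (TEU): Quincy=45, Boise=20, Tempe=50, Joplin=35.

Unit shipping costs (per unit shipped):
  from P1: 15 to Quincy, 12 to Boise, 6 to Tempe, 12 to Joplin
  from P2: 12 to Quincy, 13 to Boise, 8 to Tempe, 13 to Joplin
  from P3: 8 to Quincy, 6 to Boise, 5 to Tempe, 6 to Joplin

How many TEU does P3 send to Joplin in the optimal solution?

35

The minimum-cost plan:
  P1→Tempe: 25 TEU
  P2→Quincy: 20 TEU
  P2→Tempe: 25 TEU
  P3→Quincy: 25 TEU
  P3→Boise: 20 TEU
  P3→Joplin: 35 TEU
Total cost = 1120.
So P3→Joplin carries 35 TEU.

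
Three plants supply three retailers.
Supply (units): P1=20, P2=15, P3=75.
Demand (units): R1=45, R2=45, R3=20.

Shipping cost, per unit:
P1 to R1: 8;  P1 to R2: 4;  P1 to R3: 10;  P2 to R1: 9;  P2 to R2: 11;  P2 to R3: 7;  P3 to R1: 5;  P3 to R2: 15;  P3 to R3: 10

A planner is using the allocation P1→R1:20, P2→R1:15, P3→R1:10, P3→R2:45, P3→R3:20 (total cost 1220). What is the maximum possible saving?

400

Current plan cost = 20·8 + 15·9 + 10·5 + 45·15 + 20·10 = 1220.
Optimal plan:
  P1–R2: 20 × 4 = 80
  P2–R2: 15 × 11 = 165
  P3–R1: 45 × 5 = 225
  P3–R2: 10 × 15 = 150
  P3–R3: 20 × 10 = 200
Optimal cost = 820.
Saving = 1220 − 820 = 400.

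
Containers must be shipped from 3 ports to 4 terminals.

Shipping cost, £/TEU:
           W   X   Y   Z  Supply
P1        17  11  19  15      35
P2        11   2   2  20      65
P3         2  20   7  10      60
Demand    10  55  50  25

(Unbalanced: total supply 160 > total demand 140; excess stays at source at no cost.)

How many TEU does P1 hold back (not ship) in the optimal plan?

20

An optimal plan:
  P1->X: 15 × £11 = £165
  P2->X: 40 × £2 = £80
  P2->Y: 25 × £2 = £50
  P3->W: 10 × £2 = £20
  P3->Y: 25 × £7 = £175
  P3->Z: 25 × £10 = £250
Total cost = £740.
P1 ships 15 of its 35, leaving 20.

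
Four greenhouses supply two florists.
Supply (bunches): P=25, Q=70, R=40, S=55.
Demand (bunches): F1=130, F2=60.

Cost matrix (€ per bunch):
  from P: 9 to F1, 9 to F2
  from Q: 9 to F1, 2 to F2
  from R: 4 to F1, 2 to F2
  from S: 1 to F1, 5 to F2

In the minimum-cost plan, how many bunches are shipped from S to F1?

Solving gives:
  P to F1: 25 × €9 = €225
  Q to F1: 10 × €9 = €90
  Q to F2: 60 × €2 = €120
  R to F1: 40 × €4 = €160
  S to F1: 55 × €1 = €55
Total cost = €650.
So S→F1 carries 55 bunches.

55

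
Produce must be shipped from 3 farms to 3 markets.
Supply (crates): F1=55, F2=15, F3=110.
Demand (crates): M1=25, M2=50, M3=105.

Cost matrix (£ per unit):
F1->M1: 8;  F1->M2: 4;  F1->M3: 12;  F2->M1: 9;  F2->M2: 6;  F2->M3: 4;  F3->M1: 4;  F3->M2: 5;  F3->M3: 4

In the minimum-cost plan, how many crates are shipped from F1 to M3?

Solving gives:
  F1->M1: 5 crates
  F1->M2: 50 crates
  F2->M3: 15 crates
  F3->M1: 20 crates
  F3->M3: 90 crates
Total cost = £740.
The route F1→M3 is not used.

0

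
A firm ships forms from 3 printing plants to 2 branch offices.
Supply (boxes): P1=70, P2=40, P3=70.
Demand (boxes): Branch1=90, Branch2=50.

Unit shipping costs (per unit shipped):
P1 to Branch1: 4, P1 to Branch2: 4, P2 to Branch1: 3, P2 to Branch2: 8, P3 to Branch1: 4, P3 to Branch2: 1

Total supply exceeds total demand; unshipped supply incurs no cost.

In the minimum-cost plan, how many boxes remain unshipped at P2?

An optimal plan:
  P1->Branch1: 30 × 4 = 120
  P2->Branch1: 40 × 3 = 120
  P3->Branch1: 20 × 4 = 80
  P3->Branch2: 50 × 1 = 50
Total cost = 370.
P2 ships 40 of its 40, leaving 0.

0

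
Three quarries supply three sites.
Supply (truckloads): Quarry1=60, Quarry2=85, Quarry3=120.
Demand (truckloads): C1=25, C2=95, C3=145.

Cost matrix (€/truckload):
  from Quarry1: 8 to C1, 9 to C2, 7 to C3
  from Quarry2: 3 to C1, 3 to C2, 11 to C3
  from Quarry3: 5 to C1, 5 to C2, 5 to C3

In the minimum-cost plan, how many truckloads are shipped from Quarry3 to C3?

85

Solving gives:
  Quarry1→C3: 60 × €7 = €420
  Quarry2→C2: 85 × €3 = €255
  Quarry3→C1: 25 × €5 = €125
  Quarry3→C2: 10 × €5 = €50
  Quarry3→C3: 85 × €5 = €425
Total cost = €1275.
So Quarry3→C3 carries 85 truckloads.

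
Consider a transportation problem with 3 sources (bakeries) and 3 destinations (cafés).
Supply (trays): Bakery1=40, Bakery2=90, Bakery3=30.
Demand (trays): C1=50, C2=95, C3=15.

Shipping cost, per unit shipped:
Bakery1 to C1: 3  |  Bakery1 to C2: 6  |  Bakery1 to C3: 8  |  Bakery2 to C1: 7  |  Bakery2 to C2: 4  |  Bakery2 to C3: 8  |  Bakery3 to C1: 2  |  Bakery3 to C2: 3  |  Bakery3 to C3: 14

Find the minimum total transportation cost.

620

An optimal shipping plan:
  Bakery1→C1: 25 trays
  Bakery1→C3: 15 trays
  Bakery2→C2: 90 trays
  Bakery3→C1: 25 trays
  Bakery3→C2: 5 trays
Total cost = 620.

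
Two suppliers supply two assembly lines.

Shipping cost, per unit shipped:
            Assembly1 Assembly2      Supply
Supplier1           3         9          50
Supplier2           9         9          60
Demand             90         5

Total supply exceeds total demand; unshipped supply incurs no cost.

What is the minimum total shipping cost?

One minimum-cost allocation:
  Supplier1–Assembly1: 50 × 3 = 150
  Supplier2–Assembly1: 40 × 9 = 360
  Supplier2–Assembly2: 5 × 9 = 45
Total = 150 + 360 + 45 = 555.

555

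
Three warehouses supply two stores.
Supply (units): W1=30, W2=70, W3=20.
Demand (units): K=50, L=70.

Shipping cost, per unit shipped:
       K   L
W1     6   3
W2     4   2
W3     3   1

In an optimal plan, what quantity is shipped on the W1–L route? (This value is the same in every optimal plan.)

30

Optimal shipments:
  W1->L: 30 × 3 = 90
  W2->K: 30 × 4 = 120
  W2->L: 40 × 2 = 80
  W3->K: 20 × 3 = 60
Total cost = 350.
So W1→L carries 30 units.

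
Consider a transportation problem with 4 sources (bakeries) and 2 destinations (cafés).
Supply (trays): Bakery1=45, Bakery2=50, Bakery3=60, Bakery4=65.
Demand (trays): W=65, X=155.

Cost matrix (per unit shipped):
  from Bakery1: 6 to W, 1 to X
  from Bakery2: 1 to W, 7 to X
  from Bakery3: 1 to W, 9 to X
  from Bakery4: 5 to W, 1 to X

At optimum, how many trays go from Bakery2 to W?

Optimal shipments:
  Bakery1–X: 45 × 1 = 45
  Bakery2–W: 5 × 1 = 5
  Bakery2–X: 45 × 7 = 315
  Bakery3–W: 60 × 1 = 60
  Bakery4–X: 65 × 1 = 65
Total cost = 490.
So Bakery2→W carries 5 trays.

5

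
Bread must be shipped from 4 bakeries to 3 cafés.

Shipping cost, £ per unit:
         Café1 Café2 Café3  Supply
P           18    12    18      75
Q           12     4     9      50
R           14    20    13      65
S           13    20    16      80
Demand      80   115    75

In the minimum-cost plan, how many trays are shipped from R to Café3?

Optimal shipments:
  P to Café2: 75 trays
  Q to Café2: 40 trays
  Q to Café3: 10 trays
  R to Café3: 65 trays
  S to Café1: 80 trays
Total cost = £3035.
So R→Café3 carries 65 trays.

65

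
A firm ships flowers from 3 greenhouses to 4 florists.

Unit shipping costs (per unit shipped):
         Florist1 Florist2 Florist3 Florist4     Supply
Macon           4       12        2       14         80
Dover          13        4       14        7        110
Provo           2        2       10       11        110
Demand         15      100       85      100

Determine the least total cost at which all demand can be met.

1160

One minimum-cost allocation:
  Macon->Florist3: 80 bunches
  Dover->Florist2: 10 bunches
  Dover->Florist4: 100 bunches
  Provo->Florist1: 15 bunches
  Provo->Florist2: 90 bunches
  Provo->Florist3: 5 bunches
Total cost = 1160.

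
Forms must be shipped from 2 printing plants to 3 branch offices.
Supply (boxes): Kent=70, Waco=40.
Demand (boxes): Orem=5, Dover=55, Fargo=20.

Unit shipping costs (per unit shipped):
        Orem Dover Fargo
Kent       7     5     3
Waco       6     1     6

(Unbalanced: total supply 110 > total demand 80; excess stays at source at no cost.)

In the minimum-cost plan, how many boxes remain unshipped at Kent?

An optimal plan:
  Kent->Orem: 5 × 7 = 35
  Kent->Dover: 15 × 5 = 75
  Kent->Fargo: 20 × 3 = 60
  Waco->Dover: 40 × 1 = 40
Total cost = 210.
Kent ships 40 of its 70, leaving 30.

30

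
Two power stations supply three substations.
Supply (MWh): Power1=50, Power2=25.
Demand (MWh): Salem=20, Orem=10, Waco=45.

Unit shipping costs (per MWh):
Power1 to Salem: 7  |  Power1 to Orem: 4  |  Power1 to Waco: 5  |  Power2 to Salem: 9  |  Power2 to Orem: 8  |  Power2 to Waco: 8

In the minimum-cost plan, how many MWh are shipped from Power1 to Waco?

40

Optimal shipments:
  Power1 to Orem: 10 × 4 = 40
  Power1 to Waco: 40 × 5 = 200
  Power2 to Salem: 20 × 9 = 180
  Power2 to Waco: 5 × 8 = 40
Total cost = 460.
So Power1→Waco carries 40 MWh.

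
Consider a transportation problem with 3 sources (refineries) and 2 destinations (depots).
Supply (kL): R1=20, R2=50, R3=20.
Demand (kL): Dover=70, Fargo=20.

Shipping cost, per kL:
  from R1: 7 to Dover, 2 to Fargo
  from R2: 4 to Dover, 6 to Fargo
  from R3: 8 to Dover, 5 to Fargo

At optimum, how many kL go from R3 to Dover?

20

The minimum-cost plan:
  R1 to Fargo: 20 × 2 = 40
  R2 to Dover: 50 × 4 = 200
  R3 to Dover: 20 × 8 = 160
Total cost = 400.
So R3→Dover carries 20 kL.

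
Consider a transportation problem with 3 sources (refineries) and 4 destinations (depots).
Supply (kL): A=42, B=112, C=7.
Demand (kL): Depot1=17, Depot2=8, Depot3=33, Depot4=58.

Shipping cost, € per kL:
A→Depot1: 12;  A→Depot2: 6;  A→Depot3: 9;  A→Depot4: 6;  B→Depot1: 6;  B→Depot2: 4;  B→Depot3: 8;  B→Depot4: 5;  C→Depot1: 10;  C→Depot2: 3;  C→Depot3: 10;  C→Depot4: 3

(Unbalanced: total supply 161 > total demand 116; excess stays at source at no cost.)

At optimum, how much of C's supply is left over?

An optimal plan:
  B–Depot1: 17 × €6 = €102
  B–Depot2: 8 × €4 = €32
  B–Depot3: 33 × €8 = €264
  B–Depot4: 51 × €5 = €255
  C–Depot4: 7 × €3 = €21
Total cost = €674.
C ships 7 of its 7, leaving 0.

0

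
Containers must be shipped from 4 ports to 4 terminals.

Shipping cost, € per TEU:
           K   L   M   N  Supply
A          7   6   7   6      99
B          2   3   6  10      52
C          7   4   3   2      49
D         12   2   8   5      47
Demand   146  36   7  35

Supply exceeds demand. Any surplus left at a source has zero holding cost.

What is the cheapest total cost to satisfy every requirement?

925

An optimal shipping plan:
  A–K: 94 × €7 = €658
  B–K: 52 × €2 = €104
  C–M: 7 × €3 = €21
  C–N: 35 × €2 = €70
  D–L: 36 × €2 = €72
Total = 658 + 104 + 21 + 70 + 72 = €925.
(Supply check: A ships 94; B ships 52; C ships 42; D ships 36.)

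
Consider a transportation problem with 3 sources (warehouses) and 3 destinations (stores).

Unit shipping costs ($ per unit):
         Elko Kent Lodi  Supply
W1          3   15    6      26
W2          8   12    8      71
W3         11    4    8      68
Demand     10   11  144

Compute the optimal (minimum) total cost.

Optimal allocation:
  W1–Elko: 10 × $3 = $30
  W1–Lodi: 16 × $6 = $96
  W2–Lodi: 71 × $8 = $568
  W3–Kent: 11 × $4 = $44
  W3–Lodi: 57 × $8 = $456
Total = 30 + 96 + 568 + 44 + 456 = $1194.
(Supply check: W1 ships 26; W2 ships 71; W3 ships 68.)

1194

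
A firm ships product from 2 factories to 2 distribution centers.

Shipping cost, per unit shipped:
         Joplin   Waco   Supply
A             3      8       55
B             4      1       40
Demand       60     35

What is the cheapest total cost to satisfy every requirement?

220

A cheapest plan:
  A–Joplin: 55 pallets
  B–Joplin: 5 pallets
  B–Waco: 35 pallets
Total cost = 220.
(Supply check: A ships 55; B ships 40.)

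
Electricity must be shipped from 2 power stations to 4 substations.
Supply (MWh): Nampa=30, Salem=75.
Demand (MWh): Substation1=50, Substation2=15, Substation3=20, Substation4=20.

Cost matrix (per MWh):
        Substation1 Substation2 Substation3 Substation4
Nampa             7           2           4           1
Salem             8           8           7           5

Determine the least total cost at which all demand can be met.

A cheapest plan:
  Nampa–Substation2: 15 × 2 = 30
  Nampa–Substation4: 15 × 1 = 15
  Salem–Substation1: 50 × 8 = 400
  Salem–Substation3: 20 × 7 = 140
  Salem–Substation4: 5 × 5 = 25
Total = 30 + 15 + 400 + 140 + 25 = 610.

610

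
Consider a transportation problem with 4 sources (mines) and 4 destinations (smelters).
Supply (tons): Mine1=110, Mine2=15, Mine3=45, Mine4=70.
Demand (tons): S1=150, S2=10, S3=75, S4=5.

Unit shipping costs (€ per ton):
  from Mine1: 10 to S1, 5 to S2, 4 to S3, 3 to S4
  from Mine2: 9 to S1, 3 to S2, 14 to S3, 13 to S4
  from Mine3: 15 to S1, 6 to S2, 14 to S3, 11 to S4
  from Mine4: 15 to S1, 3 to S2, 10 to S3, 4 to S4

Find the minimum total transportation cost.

One minimum-cost allocation:
  Mine1→S1: 35 × €10 = €350
  Mine1→S3: 75 × €4 = €300
  Mine2→S1: 15 × €9 = €135
  Mine3→S1: 45 × €15 = €675
  Mine4→S1: 55 × €15 = €825
  Mine4→S2: 10 × €3 = €30
  Mine4→S4: 5 × €4 = €20
Total = 350 + 300 + 135 + 675 + 825 + 30 + 20 = €2335.

2335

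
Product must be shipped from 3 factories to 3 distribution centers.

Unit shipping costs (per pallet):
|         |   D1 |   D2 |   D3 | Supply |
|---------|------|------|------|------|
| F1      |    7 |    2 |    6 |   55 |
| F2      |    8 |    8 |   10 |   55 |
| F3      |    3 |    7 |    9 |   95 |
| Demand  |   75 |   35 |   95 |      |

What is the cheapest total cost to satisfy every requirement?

1145

A cheapest plan:
  F1 to D2: 35 pallets
  F1 to D3: 20 pallets
  F2 to D3: 55 pallets
  F3 to D1: 75 pallets
  F3 to D3: 20 pallets
Total cost = 1145.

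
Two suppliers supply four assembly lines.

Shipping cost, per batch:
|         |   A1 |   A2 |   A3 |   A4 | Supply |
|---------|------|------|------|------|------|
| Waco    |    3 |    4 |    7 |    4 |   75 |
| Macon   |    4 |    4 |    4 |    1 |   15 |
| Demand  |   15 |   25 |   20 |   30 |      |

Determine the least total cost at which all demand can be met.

A cheapest plan:
  Waco to A1: 15 × 3 = 45
  Waco to A2: 25 × 4 = 100
  Waco to A3: 5 × 7 = 35
  Waco to A4: 30 × 4 = 120
  Macon to A3: 15 × 4 = 60
Total = 45 + 100 + 35 + 120 + 60 = 360.

360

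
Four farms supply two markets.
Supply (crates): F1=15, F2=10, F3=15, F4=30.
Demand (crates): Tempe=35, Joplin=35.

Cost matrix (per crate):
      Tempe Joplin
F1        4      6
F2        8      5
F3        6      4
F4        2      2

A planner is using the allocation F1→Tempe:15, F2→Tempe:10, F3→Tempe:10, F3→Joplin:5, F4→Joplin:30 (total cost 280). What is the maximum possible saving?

50

Current plan cost = 15·4 + 10·8 + 10·6 + 5·4 + 30·2 = 280.
Optimal plan:
  F1–Tempe: 15 crates
  F2–Joplin: 10 crates
  F3–Joplin: 15 crates
  F4–Tempe: 20 crates
  F4–Joplin: 10 crates
Optimal cost = 230.
Saving = 280 − 230 = 50.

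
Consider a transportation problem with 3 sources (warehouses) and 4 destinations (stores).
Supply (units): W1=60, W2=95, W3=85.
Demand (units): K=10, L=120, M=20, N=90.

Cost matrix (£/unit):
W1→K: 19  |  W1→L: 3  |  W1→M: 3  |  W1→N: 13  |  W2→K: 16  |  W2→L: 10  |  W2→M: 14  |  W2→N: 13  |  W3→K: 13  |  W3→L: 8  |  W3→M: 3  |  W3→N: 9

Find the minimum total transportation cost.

1910

One minimum-cost allocation:
  W1–L: 60 × £3 = £180
  W2–K: 10 × £16 = £160
  W2–L: 60 × £10 = £600
  W2–N: 25 × £13 = £325
  W3–M: 20 × £3 = £60
  W3–N: 65 × £9 = £585
Total = 180 + 160 + 600 + 325 + 60 + 585 = £1910.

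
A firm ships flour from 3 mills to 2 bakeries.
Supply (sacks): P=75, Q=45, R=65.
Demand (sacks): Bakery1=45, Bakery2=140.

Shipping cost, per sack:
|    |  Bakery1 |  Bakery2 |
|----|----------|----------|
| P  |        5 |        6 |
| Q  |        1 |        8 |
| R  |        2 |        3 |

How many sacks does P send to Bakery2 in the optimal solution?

Solving gives:
  P→Bakery2: 75 × 6 = 450
  Q→Bakery1: 45 × 1 = 45
  R→Bakery2: 65 × 3 = 195
Total cost = 690.
So P→Bakery2 carries 75 sacks.

75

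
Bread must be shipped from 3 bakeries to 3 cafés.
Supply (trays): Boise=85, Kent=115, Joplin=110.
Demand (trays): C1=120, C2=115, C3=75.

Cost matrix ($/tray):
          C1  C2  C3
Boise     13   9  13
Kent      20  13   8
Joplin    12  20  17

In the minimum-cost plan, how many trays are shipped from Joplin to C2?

0

Solving gives:
  Boise→C1: 10 × $13 = $130
  Boise→C2: 75 × $9 = $675
  Kent→C2: 40 × $13 = $520
  Kent→C3: 75 × $8 = $600
  Joplin→C1: 110 × $12 = $1320
Total cost = $3245.
The route Joplin→C2 is not used.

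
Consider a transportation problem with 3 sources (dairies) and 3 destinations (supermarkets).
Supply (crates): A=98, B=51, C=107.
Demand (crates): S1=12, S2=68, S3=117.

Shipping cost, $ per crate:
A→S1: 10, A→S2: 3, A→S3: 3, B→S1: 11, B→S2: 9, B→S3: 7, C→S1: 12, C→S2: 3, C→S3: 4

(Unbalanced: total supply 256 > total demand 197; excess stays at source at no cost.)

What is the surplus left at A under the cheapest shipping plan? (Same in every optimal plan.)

An optimal plan:
  A–S3: 98 × $3 = $294
  B–S1: 12 × $11 = $132
  C–S2: 68 × $3 = $204
  C–S3: 19 × $4 = $76
Total cost = $706.
A ships 98 of its 98, leaving 0.

0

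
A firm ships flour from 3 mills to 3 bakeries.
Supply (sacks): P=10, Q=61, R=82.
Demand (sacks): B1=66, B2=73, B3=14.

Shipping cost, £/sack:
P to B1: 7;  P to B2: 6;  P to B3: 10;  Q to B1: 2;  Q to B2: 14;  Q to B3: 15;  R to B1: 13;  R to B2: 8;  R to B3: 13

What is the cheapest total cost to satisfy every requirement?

An optimal shipping plan:
  P->B1: 5 × £7 = £35
  P->B3: 5 × £10 = £50
  Q->B1: 61 × £2 = £122
  R->B2: 73 × £8 = £584
  R->B3: 9 × £13 = £117
Total = 35 + 50 + 122 + 584 + 117 = £908.
(Supply check: P ships 10; Q ships 61; R ships 82.)

908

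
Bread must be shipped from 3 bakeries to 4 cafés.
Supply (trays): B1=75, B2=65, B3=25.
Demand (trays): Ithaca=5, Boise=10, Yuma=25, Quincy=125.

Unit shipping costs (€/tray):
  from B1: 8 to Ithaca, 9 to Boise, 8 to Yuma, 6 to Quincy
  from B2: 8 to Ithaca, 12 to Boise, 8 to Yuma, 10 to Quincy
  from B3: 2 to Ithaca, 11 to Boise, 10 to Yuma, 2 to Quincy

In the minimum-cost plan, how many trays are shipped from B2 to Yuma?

25

Solving gives:
  B1 to Quincy: 75 trays
  B2 to Ithaca: 5 trays
  B2 to Boise: 10 trays
  B2 to Yuma: 25 trays
  B2 to Quincy: 25 trays
  B3 to Quincy: 25 trays
Total cost = €1110.
So B2→Yuma carries 25 trays.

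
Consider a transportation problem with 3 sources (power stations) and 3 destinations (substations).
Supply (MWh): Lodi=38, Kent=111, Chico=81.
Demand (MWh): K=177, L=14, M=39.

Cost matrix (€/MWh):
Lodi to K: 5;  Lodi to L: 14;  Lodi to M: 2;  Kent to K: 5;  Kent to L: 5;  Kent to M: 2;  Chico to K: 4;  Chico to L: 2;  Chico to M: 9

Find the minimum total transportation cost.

Optimal allocation:
  Lodi–M: 38 × €2 = €76
  Kent–K: 110 × €5 = €550
  Kent–M: 1 × €2 = €2
  Chico–K: 67 × €4 = €268
  Chico–L: 14 × €2 = €28
Total = 76 + 550 + 2 + 268 + 28 = €924.

924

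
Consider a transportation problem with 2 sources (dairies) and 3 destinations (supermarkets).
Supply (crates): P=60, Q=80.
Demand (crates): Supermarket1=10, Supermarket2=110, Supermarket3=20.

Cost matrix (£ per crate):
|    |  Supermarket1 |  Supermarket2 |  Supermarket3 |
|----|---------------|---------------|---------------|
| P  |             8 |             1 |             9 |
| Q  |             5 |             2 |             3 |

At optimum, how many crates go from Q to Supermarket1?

Optimal shipments:
  P to Supermarket2: 60 × £1 = £60
  Q to Supermarket1: 10 × £5 = £50
  Q to Supermarket2: 50 × £2 = £100
  Q to Supermarket3: 20 × £3 = £60
Total cost = £270.
So Q→Supermarket1 carries 10 crates.

10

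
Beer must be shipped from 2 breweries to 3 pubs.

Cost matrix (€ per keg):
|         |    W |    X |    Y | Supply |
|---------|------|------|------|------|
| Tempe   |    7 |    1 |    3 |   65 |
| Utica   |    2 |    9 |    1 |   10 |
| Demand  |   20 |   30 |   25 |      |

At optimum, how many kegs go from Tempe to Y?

25

The minimum-cost plan:
  Tempe–W: 10 × €7 = €70
  Tempe–X: 30 × €1 = €30
  Tempe–Y: 25 × €3 = €75
  Utica–W: 10 × €2 = €20
Total cost = €195.
So Tempe→Y carries 25 kegs.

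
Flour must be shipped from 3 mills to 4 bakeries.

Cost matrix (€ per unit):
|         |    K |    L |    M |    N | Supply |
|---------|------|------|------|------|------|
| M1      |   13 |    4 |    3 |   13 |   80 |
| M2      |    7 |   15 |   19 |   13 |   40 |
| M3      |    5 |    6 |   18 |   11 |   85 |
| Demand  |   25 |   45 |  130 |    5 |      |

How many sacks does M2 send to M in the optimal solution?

40

Solving gives:
  M1→M: 80 × €3 = €240
  M2→M: 40 × €19 = €760
  M3→K: 25 × €5 = €125
  M3→L: 45 × €6 = €270
  M3→M: 10 × €18 = €180
  M3→N: 5 × €11 = €55
Total cost = €1630.
So M2→M carries 40 sacks.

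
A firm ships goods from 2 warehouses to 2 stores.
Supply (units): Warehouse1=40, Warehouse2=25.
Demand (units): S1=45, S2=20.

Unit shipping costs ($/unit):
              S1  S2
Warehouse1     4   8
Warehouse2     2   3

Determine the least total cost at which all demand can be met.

An optimal shipping plan:
  Warehouse1 to S1: 40 × $4 = $160
  Warehouse2 to S1: 5 × $2 = $10
  Warehouse2 to S2: 20 × $3 = $60
Total = 160 + 10 + 60 = $230.

230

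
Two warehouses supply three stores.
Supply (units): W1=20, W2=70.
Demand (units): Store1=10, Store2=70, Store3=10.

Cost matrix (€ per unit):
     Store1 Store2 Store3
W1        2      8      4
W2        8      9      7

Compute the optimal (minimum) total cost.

One minimum-cost allocation:
  W1 to Store1: 10 × €2 = €20
  W1 to Store3: 10 × €4 = €40
  W2 to Store2: 70 × €9 = €630
Total = 20 + 40 + 630 = €690.
(Supply check: W1 ships 20; W2 ships 70.)

690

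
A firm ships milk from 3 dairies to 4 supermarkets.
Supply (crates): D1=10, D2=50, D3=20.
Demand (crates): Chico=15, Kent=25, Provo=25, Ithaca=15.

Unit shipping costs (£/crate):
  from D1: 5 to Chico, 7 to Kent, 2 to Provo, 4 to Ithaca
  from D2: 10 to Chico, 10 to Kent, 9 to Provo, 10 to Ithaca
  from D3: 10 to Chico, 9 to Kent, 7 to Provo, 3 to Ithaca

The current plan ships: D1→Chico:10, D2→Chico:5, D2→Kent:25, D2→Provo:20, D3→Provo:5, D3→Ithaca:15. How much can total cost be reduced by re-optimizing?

20

Current plan cost = 10·5 + 5·10 + 25·10 + 20·9 + 5·7 + 15·3 = £610.
Optimal plan:
  D1->Provo: 10 crates
  D2->Chico: 15 crates
  D2->Kent: 25 crates
  D2->Provo: 10 crates
  D3->Provo: 5 crates
  D3->Ithaca: 15 crates
Optimal cost = £590.
Saving = 610 − 590 = £20.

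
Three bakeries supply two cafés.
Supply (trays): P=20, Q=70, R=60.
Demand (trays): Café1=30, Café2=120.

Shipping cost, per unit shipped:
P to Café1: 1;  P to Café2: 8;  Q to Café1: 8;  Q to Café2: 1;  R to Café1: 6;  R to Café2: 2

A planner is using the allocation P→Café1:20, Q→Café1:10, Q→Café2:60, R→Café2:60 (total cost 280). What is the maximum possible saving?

30

Current plan cost = 20·1 + 10·8 + 60·1 + 60·2 = 280.
Optimal plan:
  P→Café1: 20 × 1 = 20
  Q→Café2: 70 × 1 = 70
  R→Café1: 10 × 6 = 60
  R→Café2: 50 × 2 = 100
Optimal cost = 250.
Saving = 280 − 250 = 30.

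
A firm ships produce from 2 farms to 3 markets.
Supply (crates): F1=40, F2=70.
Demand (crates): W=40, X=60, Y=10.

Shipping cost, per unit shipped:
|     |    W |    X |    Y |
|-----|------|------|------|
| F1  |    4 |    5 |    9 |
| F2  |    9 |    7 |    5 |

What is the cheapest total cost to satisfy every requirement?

One minimum-cost allocation:
  F1–W: 40 × 4 = 160
  F2–X: 60 × 7 = 420
  F2–Y: 10 × 5 = 50
Total = 160 + 420 + 50 = 630.
(Supply check: F1 ships 40; F2 ships 70.)

630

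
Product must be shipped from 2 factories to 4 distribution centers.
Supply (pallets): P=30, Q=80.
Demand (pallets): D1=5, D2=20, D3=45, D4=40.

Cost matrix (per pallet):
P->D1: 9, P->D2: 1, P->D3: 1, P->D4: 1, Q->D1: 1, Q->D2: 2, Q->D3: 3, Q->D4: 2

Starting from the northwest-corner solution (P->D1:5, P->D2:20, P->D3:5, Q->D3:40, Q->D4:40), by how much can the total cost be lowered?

Current plan cost = 5·9 + 20·1 + 5·1 + 40·3 + 40·2 = 270.
Optimal plan:
  P->D3: 30 × 1 = 30
  Q->D1: 5 × 1 = 5
  Q->D2: 20 × 2 = 40
  Q->D3: 15 × 3 = 45
  Q->D4: 40 × 2 = 80
Optimal cost = 200.
Saving = 270 − 200 = 70.

70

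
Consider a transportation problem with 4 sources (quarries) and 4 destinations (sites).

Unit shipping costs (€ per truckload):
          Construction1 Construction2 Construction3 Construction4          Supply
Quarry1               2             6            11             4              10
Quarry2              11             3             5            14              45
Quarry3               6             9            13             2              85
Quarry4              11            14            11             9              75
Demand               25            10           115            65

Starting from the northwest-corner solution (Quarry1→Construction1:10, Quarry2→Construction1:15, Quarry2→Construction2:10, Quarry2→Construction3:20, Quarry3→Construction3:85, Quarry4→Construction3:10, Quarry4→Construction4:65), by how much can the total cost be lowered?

Current plan cost = 10·2 + 15·11 + 10·3 + 20·5 + 85·13 + 10·11 + 65·9 = €2115.
Optimal plan:
  Quarry1–Construction1: 10 truckloads
  Quarry2–Construction2: 5 truckloads
  Quarry2–Construction3: 40 truckloads
  Quarry3–Construction1: 15 truckloads
  Quarry3–Construction2: 5 truckloads
  Quarry3–Construction4: 65 truckloads
  Quarry4–Construction3: 75 truckloads
Optimal cost = €1325.
Saving = 2115 − 1325 = €790.

790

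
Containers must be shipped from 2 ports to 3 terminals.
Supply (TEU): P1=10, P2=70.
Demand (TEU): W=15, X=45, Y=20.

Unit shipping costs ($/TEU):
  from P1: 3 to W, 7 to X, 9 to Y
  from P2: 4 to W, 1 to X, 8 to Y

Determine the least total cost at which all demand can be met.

A cheapest plan:
  P1→W: 10 × $3 = $30
  P2→W: 5 × $4 = $20
  P2→X: 45 × $1 = $45
  P2→Y: 20 × $8 = $160
Total = 30 + 20 + 45 + 160 = $255.
(Supply check: P1 ships 10; P2 ships 70.)

255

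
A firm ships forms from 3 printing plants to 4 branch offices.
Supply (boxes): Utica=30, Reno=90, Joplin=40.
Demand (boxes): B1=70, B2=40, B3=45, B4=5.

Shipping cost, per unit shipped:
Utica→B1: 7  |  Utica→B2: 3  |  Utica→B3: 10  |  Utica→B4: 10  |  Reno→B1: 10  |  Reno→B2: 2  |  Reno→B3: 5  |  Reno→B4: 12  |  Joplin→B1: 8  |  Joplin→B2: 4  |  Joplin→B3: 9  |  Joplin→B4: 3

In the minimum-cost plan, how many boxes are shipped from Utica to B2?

Optimal shipments:
  Utica→B1: 30 × 7 = 210
  Reno→B1: 5 × 10 = 50
  Reno→B2: 40 × 2 = 80
  Reno→B3: 45 × 5 = 225
  Joplin→B1: 35 × 8 = 280
  Joplin→B4: 5 × 3 = 15
Total cost = 860.
The route Utica→B2 is not used.

0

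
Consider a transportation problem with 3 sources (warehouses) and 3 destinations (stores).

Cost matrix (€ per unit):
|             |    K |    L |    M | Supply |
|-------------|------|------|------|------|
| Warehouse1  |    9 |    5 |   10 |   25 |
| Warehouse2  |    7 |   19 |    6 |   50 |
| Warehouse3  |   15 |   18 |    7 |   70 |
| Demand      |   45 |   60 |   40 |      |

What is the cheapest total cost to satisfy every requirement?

An optimal shipping plan:
  Warehouse1->L: 25 × €5 = €125
  Warehouse2->K: 45 × €7 = €315
  Warehouse2->M: 5 × €6 = €30
  Warehouse3->L: 35 × €18 = €630
  Warehouse3->M: 35 × €7 = €245
Total = 125 + 315 + 30 + 630 + 245 = €1345.

1345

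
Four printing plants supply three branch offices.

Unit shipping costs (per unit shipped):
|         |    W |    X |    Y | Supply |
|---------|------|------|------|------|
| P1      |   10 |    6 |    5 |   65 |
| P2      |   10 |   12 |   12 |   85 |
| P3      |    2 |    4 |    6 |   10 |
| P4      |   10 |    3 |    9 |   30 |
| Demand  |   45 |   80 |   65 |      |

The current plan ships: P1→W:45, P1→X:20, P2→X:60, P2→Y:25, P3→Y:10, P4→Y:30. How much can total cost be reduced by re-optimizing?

Current plan cost = 45·10 + 20·6 + 60·12 + 25·12 + 10·6 + 30·9 = 1920.
Optimal plan:
  P1→Y: 65 boxes
  P2→W: 35 boxes
  P2→X: 50 boxes
  P3→W: 10 boxes
  P4→X: 30 boxes
Optimal cost = 1385.
Saving = 1920 − 1385 = 535.

535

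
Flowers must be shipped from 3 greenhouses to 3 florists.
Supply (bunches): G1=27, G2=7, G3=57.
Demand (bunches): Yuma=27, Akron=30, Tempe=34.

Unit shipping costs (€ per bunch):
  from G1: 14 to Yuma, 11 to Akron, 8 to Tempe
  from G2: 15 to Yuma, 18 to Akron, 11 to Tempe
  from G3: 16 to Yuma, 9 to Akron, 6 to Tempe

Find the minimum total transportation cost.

873

Optimal allocation:
  G1–Yuma: 20 × €14 = €280
  G1–Tempe: 7 × €8 = €56
  G2–Yuma: 7 × €15 = €105
  G3–Akron: 30 × €9 = €270
  G3–Tempe: 27 × €6 = €162
Total = 280 + 56 + 105 + 270 + 162 = €873.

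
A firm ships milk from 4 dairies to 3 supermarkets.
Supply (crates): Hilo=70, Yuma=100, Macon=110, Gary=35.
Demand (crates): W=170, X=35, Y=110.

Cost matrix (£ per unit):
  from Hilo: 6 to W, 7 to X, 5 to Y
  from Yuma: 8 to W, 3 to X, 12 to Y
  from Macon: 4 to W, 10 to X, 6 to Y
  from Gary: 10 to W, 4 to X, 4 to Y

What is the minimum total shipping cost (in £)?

An optimal shipping plan:
  Hilo–Y: 70 × £5 = £350
  Yuma–W: 65 × £8 = £520
  Yuma–X: 35 × £3 = £105
  Macon–W: 105 × £4 = £420
  Macon–Y: 5 × £6 = £30
  Gary–Y: 35 × £4 = £140
Total = 350 + 520 + 105 + 420 + 30 + 140 = £1565.
(Supply check: Hilo ships 70; Yuma ships 100; Macon ships 110; Gary ships 35.)

1565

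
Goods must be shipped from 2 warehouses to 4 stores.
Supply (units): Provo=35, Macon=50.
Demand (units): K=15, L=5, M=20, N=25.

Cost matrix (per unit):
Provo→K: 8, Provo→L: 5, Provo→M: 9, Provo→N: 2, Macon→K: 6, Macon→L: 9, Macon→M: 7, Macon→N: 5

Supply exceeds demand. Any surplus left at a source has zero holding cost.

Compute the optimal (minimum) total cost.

305

Optimal allocation:
  Provo->L: 5 × 5 = 25
  Provo->N: 25 × 2 = 50
  Macon->K: 15 × 6 = 90
  Macon->M: 20 × 7 = 140
Total = 25 + 50 + 90 + 140 = 305.
(Supply check: Provo ships 30; Macon ships 35.)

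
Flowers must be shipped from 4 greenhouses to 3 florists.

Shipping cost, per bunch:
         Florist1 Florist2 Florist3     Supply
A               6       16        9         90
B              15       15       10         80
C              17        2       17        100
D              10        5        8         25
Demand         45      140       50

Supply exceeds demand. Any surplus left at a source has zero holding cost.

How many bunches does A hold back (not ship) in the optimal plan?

An optimal plan:
  A→Florist1: 45 × 6 = 270
  A→Florist3: 45 × 9 = 405
  B→Florist2: 15 × 15 = 225
  B→Florist3: 5 × 10 = 50
  C→Florist2: 100 × 2 = 200
  D→Florist2: 25 × 5 = 125
Total cost = 1275.
A ships 90 of its 90, leaving 0.

0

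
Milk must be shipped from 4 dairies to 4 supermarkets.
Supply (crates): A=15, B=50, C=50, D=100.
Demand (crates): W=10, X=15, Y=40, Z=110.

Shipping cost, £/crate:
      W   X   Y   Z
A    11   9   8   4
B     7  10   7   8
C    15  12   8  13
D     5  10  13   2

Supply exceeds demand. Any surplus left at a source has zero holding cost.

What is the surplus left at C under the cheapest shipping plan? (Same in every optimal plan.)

An optimal plan:
  A→X: 5 × £9 = £45
  A→Z: 10 × £4 = £40
  B→W: 10 × £7 = £70
  B→X: 10 × £10 = £100
  B→Y: 30 × £7 = £210
  C→Y: 10 × £8 = £80
  D→Z: 100 × £2 = £200
Total cost = £745.
C ships 10 of its 50, leaving 40.

40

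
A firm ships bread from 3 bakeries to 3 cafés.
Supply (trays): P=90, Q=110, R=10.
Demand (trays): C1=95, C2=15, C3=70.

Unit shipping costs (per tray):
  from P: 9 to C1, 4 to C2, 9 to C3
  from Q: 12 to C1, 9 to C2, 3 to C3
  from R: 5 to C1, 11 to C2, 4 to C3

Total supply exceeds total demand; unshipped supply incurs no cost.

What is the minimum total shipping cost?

One minimum-cost allocation:
  P->C1: 75 × 9 = 675
  P->C2: 15 × 4 = 60
  Q->C1: 10 × 12 = 120
  Q->C3: 70 × 3 = 210
  R->C1: 10 × 5 = 50
Total = 675 + 60 + 120 + 210 + 50 = 1115.

1115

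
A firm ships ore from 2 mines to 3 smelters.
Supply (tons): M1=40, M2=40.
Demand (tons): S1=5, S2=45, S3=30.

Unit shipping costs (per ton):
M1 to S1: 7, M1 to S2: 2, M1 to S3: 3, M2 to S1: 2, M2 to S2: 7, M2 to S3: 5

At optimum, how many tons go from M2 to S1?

Optimal shipments:
  M1–S2: 40 × 2 = 80
  M2–S1: 5 × 2 = 10
  M2–S2: 5 × 7 = 35
  M2–S3: 30 × 5 = 150
Total cost = 275.
So M2→S1 carries 5 tons.

5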